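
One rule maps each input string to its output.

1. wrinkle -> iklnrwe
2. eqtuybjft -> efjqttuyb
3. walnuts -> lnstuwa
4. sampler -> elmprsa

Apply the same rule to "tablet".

Looking at the pairs, the operation is to sort the characters into alphabetical order, then move the first character to the end.
Applying both steps to "tablet": "abeltt", then "beltta".

beltta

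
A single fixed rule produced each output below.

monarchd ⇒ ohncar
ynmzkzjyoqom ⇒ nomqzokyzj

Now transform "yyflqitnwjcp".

Looking at the pairs, the operation is to take characters alternately from the front and the back (1st, last, 2nd, 2nd-last, ...), then delete the first 2 characters.
So "yyflqitnwjcp" becomes "ycfjlwqnit".

ycfjlwqnit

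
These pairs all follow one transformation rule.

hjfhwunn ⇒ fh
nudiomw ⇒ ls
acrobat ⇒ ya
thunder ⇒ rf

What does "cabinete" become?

ay

What's happening: shift every letter 2 places backward in the alphabet (wrapping around), then keep only the first 2 characters.
For "cabinete" the result is "ay".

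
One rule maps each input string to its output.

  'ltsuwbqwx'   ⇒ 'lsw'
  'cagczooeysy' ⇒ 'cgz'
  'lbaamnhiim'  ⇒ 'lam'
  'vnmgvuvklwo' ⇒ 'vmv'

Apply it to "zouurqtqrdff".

Each output is the input with this applied: keep every other character starting from the first (positions 1st, 3rd, 5th, ...), then keep only the first 3 characters.
Working it through for "zouurqtqrdff": intermediate "zurtrf", final "zur".

zur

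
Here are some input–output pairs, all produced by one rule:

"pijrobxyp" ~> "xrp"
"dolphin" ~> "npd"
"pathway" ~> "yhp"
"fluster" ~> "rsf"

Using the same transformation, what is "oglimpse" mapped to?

Looking at the pairs, the operation is to keep one character in every 3, starting at position 1 (positions 1st, 4th, 7th, ...), then reverse the string.
"oglimpse" → "ois" → "sio".

sio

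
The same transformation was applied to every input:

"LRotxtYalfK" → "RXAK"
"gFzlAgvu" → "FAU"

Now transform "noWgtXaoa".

The rule is to keep one character in every 3, starting at position 2 (positions 2nd, 5th, 8th, ...), then convert every letter to uppercase.
Applying both steps to "noWgtXaoa": "oto", then "OTO".

OTO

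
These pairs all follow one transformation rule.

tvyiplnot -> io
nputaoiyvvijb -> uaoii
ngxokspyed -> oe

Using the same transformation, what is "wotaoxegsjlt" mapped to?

The transformation: keep only the vowels.
Doing the same to "wotaoxegsjlt": "oaoe".

oaoe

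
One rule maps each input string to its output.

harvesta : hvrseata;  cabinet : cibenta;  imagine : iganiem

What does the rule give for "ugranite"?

uarinetg

The transformation: swap each adjacent pair of characters (1↔2, 3↔4, ...), then move the first character to the end.
On "ugranite": the first step gives "guarinet", and the second then gives "uarinetg".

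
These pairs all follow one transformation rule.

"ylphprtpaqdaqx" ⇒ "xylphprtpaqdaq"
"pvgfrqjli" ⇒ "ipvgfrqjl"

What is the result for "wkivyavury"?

ywkivyavur

Rule — move the last character to the front.
Doing the same to "wkivyavury": "ywkivyavur".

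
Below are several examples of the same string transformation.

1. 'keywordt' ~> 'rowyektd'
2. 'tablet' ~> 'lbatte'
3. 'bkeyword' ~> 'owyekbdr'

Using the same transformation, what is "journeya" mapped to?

enruojay

Rule — reverse the string, then move the first 2 characters to the end (rotate left by 2).
For "journeya", step one produces "ayenruoj"; step two turns that into "enruojay".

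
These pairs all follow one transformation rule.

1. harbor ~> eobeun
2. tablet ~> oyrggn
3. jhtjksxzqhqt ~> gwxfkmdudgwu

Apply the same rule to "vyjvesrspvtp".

The pattern: move the first 2 characters to the end (rotate left by 2), then shift every letter 13 places forward in the alphabet (wrapping around) — i.e. ROT13.
Applying that to "vyjvesrspvtp" gives "wirfefcigcil".

wirfefcigcil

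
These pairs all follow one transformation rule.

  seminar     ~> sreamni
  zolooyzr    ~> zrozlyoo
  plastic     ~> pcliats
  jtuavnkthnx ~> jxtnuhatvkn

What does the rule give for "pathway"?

pyaatwh

Each output is the input with this applied: take characters alternately from the front and the back (1st, last, 2nd, 2nd-last, ...).
For "pathway" the result is "pyaatwh".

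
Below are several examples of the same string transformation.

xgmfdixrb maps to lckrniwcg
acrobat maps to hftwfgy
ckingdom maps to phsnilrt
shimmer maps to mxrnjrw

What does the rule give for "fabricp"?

fkwghnu

The pattern: swap each adjacent pair of characters (1↔2, 3↔4, ...), then shift every letter 5 places forward in the alphabet (wrapping around).
Applying both steps to "fabricp": "afrbcip", then "fkwghnu".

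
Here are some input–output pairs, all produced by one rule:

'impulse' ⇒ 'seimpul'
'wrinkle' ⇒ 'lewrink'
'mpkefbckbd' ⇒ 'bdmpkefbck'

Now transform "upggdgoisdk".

In each case the input is transformed by: move the last 2 characters to the front (rotate right by 2).
So "upggdgoisdk" becomes "dkupggdgois".

dkupggdgois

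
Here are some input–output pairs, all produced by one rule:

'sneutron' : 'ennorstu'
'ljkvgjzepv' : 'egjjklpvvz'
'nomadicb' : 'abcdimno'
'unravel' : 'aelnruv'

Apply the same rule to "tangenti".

What's happening: sort the characters into alphabetical order.
Doing the same to "tangenti": "aeginntt".

aeginntt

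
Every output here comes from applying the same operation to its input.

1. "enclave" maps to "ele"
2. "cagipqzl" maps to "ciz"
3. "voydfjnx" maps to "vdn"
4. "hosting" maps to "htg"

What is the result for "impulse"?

Each output is the input with this applied: keep one character in every 3, starting at position 1 (positions 1st, 4th, 7th, ...).
So "impulse" becomes "iue".

iue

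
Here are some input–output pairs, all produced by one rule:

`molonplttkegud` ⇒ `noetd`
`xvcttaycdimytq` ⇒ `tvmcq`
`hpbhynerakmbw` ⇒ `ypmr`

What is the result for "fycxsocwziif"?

syiw

The transformation: keep one character in every 3, starting at position 2 (positions 2nd, 5th, 8th, ...), then swap each adjacent pair of characters (1↔2, 3↔4, ...).
"fycxsocwziif" → "yswi" → "syiw".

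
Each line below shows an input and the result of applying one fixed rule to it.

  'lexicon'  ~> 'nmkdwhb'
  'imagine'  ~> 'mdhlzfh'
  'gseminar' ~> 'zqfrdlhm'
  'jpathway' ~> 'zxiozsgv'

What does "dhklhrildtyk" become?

In each case the input is transformed by: move the last 2 characters to the front (rotate right by 2), then shift every letter 1 place backward in the alphabet (wrapping around).
On "dhklhrildtyk": the first step gives "ykdhklhrildt", and the second then gives "xjcgjkgqhkcs".

xjcgjkgqhkcs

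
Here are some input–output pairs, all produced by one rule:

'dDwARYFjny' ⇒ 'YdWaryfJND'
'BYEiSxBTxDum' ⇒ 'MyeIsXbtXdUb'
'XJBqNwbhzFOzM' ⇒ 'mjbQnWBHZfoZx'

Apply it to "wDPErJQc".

Each output is the input with this applied: flip the case of every letter, then swap the first and last characters.
Working it through for "wDPErJQc": intermediate "WdpeRjqC", final "CdpeRjqW".

CdpeRjqW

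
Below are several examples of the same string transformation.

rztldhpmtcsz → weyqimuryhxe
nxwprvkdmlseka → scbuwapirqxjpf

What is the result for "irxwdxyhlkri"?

The transformation: shift every letter 5 places forward in the alphabet (wrapping around).
For "irxwdxyhlkri" the result is "nwcbicdmqpwn".

nwcbicdmqpwn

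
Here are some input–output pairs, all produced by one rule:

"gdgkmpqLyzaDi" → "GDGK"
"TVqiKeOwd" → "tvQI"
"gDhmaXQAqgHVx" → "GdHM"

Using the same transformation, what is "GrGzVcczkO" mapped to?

gRgZ

Looking at the pairs, the operation is to flip the case of every letter, then keep only the first 4 characters.
Working it through for "GrGzVcczkO": intermediate "gRgZvCCZKo", final "gRgZ".
(Check on "gDhmaXQAqgHVx": → "GdHMAxqaQGhvX" → "GdHM" ✓)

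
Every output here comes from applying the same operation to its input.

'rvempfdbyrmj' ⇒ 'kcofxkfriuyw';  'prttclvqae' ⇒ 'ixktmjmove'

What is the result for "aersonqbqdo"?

The pattern: shift every letter 7 places backward in the alphabet (wrapping around), then take characters alternately from the front and the back (1st, last, 2nd, 2nd-last, ...).
On "aersonqbqdo": the first step gives "txklhgjujwh", and the second then gives "thxwkjluhjg".

thxwkjluhjg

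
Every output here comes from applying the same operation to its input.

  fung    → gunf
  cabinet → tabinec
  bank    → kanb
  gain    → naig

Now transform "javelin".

Looking at the pairs, the operation is to swap the first and last characters.
Applying that to "javelin" gives "navelij".

navelij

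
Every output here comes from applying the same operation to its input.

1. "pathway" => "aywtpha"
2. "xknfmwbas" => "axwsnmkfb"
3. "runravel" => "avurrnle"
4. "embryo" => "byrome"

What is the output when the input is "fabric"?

What's happening: sort the characters into reverse alphabetical order, then move the last character to the front.
Starting from "fabric": after the first operation, "rifcba"; after the second, "arifcb".

arifcb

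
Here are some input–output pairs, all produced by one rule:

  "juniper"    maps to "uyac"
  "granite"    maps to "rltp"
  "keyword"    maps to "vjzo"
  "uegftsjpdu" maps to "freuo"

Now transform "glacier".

The transformation: shift every letter 11 places forward in the alphabet (wrapping around), then keep every other character starting from the first (positions 1st, 3rd, 5th, ...).
Starting from "glacier": after the first operation, "rwlntpc"; after the second, "rltc".

rltc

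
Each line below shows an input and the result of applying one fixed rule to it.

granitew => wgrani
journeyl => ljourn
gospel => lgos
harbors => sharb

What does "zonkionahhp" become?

In each case the input is transformed by: move the last 3 characters to the front (rotate right by 3), then delete the first 2 characters.
"zonkionahhp" → "hhpzonkiona" → "pzonkiona".

pzonkiona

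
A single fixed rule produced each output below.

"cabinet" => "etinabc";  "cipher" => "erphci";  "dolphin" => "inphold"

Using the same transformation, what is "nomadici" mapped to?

cidimano

Rule — reverse the string, then swap each adjacent pair of characters (1↔2, 3↔4, ...).
Applying both steps to "nomadici": "icidamon", then "cidimano".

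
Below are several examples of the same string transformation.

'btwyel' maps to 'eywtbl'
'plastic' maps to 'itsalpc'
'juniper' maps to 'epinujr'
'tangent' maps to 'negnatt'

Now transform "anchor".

ohcnar

The pattern: move the last character to the front, then reverse the string.
Applying that to "anchor" gives "ohcnar".
(Check on "btwyel": → "lbtwye" → "eywtbl" ✓)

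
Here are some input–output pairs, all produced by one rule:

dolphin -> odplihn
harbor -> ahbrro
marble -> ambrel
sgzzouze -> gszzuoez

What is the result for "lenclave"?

elcnalev

The transformation: swap each adjacent pair of characters (1↔2, 3↔4, ...).
Doing the same to "lenclave": "elcnalev".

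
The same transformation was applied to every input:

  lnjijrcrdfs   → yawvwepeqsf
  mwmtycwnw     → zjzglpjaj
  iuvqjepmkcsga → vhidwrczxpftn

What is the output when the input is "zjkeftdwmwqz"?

mwxrsgqjzjdm

The transformation: shift every letter 13 places forward in the alphabet (wrapping around) — i.e. ROT13.
For "zjkeftdwmwqz" the result is "mwxrsgqjzjdm".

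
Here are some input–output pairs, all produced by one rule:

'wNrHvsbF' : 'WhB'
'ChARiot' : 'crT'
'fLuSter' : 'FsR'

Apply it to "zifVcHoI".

In each case the input is transformed by: keep one character in every 3, starting at position 1 (positions 1st, 4th, 7th, ...), then flip the case of every letter.
"zifVcHoI" → "zVo" → "ZvO".
(Check on "fLuSter": → "fSr" → "FsR" ✓)

ZvO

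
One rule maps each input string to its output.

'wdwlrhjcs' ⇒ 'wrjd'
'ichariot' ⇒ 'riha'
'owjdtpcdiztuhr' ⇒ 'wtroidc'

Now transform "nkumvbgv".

The rule is to sort the characters into reverse alphabetical order, then keep every other character starting from the second (positions 2nd, 4th, 6th, ...).
For "nkumvbgv", step one produces "vvunmkgb"; step two turns that into "vnkb".

vnkb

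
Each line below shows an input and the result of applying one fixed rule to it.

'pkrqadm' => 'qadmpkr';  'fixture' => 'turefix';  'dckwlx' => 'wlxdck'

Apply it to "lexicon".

iconlex

Looking at the pairs, the operation is to move the first 3 characters to the end (rotate left by 3).
For "lexicon" the result is "iconlex".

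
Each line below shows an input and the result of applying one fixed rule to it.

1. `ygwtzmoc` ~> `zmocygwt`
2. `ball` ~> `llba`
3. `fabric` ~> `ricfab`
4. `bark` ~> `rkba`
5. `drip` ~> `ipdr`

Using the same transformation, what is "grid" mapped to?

idgr

Looking at the pairs, the operation is to swap the front and back halves of the string.
Applying that to "grid" gives "idgr".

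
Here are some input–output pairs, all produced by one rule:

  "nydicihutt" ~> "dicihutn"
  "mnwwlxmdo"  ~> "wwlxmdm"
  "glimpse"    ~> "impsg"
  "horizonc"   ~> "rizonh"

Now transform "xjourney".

Each output is the input with this applied: swap the first and last characters, then delete the first 2 characters.
For "xjourney", step one produces "yjournex"; step two turns that into "ournex".

ournex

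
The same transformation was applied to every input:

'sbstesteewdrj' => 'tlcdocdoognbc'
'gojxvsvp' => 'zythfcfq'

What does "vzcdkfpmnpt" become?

Each output is the input with this applied: swap the first and last characters, then shift every letter 10 places forward in the alphabet (wrapping around).
Starting from "vzcdkfpmnpt": after the first operation, "tzcdkfpmnpv"; after the second, "djmnupzwxzf".

djmnupzwxzf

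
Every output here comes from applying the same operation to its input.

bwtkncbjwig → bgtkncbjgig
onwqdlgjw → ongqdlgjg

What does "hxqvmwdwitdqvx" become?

Looking at the pairs, the operation is to replace every "w" with "g".
On "hxqvmwdwitdqvx" that produces "hxqvmgdgitdqvx".

hxqvmgdgitdqvx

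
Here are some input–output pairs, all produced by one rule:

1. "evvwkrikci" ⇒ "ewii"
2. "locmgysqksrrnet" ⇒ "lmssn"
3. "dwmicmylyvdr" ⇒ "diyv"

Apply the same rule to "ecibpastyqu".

Looking at the pairs, the operation is to keep one character in every 3, starting at position 1 (positions 1st, 4th, 7th, ...).
Applying that to "ecibpastyqu" gives "ebsq".

ebsq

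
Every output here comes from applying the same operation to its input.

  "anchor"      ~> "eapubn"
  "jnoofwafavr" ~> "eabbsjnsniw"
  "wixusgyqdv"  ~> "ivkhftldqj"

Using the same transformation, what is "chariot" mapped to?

gunevbp

The rule is to shift every letter 13 places forward in the alphabet (wrapping around) — i.e. ROT13, then swap the first and last characters.
Applying both steps to "chariot": "punevbg", then "gunevbp".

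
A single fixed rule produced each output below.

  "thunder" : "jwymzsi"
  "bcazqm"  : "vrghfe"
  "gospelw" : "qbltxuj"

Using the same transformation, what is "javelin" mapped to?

Looking at the pairs, the operation is to shift every letter 5 places forward in the alphabet (wrapping around), then move the last 2 characters to the front (rotate right by 2).
"javelin" → "ofajqns" → "nsofajq".

nsofajq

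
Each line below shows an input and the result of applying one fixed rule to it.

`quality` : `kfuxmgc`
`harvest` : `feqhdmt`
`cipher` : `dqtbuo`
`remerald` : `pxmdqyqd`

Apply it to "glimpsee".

The rule is to reverse the string, then shift every letter 12 places forward in the alphabet (wrapping around).
For "glimpsee", step one produces "eespmilg"; step two turns that into "qqebyuxs".

qqebyuxs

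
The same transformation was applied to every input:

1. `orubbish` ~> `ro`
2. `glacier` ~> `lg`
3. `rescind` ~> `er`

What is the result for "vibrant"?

Each output is the input with this applied: swap each adjacent pair of characters (1↔2, 3↔4, ...), then keep only the first 2 characters.
Starting from "vibrant": after the first operation, "ivrbnat"; after the second, "iv".

iv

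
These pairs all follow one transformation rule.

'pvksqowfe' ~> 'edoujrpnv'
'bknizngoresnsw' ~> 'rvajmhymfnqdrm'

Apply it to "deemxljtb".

sacddlwki

Looking at the pairs, the operation is to shift every letter 1 place backward in the alphabet (wrapping around), then move the last 2 characters to the front (rotate right by 2).
On "deemxljtb": the first step gives "cddlwkisa", and the second then gives "sacddlwki".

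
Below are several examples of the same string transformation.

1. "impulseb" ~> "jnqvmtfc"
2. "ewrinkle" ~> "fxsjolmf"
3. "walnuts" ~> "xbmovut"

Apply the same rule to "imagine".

What's happening: shift every letter 1 place forward in the alphabet (wrapping around).
Doing the same to "imagine": "jnbhjof".

jnbhjof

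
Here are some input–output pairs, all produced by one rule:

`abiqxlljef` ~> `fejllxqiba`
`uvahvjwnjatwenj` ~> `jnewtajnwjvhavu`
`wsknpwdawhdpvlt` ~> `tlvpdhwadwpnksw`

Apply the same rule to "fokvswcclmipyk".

kypimlccwsvkof

The pattern: reverse the string.
So "fokvswcclmipyk" becomes "kypimlccwsvkof".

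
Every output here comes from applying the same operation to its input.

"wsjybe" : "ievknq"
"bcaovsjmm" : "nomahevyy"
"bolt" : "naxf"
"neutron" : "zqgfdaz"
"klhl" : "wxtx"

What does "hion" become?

tuaz

In each case the input is transformed by: shift every letter 12 places forward in the alphabet (wrapping around).
"hion" → "tuaz".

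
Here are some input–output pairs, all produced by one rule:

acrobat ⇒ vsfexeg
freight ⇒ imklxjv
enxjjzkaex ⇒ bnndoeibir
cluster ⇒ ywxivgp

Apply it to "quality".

Looking at the pairs, the operation is to move the first 2 characters to the end (rotate left by 2), then shift every letter 4 places forward in the alphabet (wrapping around).
Applying both steps to "quality": "alityqu", then "epmxcuy".

epmxcuy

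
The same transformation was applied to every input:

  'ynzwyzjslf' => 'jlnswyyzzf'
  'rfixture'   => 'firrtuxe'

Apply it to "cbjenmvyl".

cejlmnvyb

Looking at the pairs, the operation is to sort the characters into alphabetical order, then move the first character to the end.
On "cbjenmvyl": the first step gives "bcejlmnvy", and the second then gives "cejlmnvyb".
(Check on "ynzwyzjslf": → "fjlnswyyzz" → "jlnswyyzzf" ✓)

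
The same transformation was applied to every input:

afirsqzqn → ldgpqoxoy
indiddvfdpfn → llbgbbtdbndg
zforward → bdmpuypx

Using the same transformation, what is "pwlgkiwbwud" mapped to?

bujeiguzusn

Each output is the input with this applied: shift every letter 2 places backward in the alphabet (wrapping around), then swap the first and last characters.
Doing the same to "pwlgkiwbwud": "bujeiguzusn".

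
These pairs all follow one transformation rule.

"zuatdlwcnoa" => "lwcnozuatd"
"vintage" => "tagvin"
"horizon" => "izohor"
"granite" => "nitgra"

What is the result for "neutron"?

troneu

Looking at the pairs, the operation is to delete the last character, then swap the front and back halves of the string.
On "neutron": the first step gives "neutro", and the second then gives "troneu".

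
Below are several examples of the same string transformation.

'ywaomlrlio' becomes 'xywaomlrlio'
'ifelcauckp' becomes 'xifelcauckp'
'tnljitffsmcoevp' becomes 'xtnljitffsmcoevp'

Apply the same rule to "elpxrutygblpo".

xelpxrutygblpo

Looking at the pairs, the operation is to prepend "x".
So "elpxrutygblpo" becomes "xelpxrutygblpo".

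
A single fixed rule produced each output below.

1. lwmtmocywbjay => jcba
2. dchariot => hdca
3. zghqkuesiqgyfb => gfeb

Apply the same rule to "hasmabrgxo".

gbaa

The transformation: sort the characters into reverse alphabetical order, then keep only the last 4 characters.
Applying both steps to "hasmabrgxo": "xsromhgbaa", then "gbaa".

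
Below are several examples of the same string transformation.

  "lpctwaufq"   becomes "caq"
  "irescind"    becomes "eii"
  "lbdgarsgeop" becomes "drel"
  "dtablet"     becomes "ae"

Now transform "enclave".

The pattern: move the first character to the end, then keep one character in every 3, starting at position 2 (positions 2nd, 5th, 8th, ...).
For "enclave", step one produces "nclavee"; step two turns that into "cv".

cv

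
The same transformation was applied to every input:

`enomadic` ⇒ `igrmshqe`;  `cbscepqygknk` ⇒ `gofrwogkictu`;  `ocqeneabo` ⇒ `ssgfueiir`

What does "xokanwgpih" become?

The pattern: take characters alternately from the front and the back (1st, last, 2nd, 2nd-last, ...), then shift every letter 4 places forward in the alphabet (wrapping around).
On "xokanwgpih": the first step gives "xhoikpagnw", and the second then gives "blsmotekra".

blsmotekra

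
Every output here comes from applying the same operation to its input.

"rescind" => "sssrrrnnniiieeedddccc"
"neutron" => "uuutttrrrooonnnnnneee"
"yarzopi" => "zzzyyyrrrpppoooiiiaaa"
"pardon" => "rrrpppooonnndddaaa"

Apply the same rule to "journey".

yyyuuurrrooonnnjjjeee

What's happening: sort the characters into reverse alphabetical order, then repeat every character 3 times.
Applying that to "journey" gives "yyyuuurrrooonnnjjjeee".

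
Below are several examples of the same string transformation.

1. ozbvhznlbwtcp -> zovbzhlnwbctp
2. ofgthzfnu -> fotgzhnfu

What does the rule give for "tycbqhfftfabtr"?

The pattern: swap each adjacent pair of characters (1↔2, 3↔4, ...).
For "tycbqhfftfabtr" the result is "ytbchqffftbart".

ytbchqffftbart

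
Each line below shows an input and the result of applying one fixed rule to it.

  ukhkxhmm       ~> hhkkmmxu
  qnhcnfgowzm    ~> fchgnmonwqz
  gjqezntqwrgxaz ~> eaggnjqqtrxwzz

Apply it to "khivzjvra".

hajirkvvz

The pattern: sort the characters into alphabetical order, then swap each adjacent pair of characters (1↔2, 3↔4, ...).
Starting from "khivzjvra": after the first operation, "ahijkrvvz"; after the second, "hajirkvvz".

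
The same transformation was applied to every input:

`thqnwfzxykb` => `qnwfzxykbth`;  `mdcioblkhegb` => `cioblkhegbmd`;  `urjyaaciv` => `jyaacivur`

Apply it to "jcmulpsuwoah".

mulpsuwoahjc

Each output is the input with this applied: move the first 2 characters to the end (rotate left by 2).
For "jcmulpsuwoah" the result is "mulpsuwoahjc".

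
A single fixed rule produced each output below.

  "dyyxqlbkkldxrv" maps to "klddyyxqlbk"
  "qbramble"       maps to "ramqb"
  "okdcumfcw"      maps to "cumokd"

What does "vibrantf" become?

Each output is the input with this applied: delete the last 3 characters, then move the last 3 characters to the front (rotate right by 3).
"vibrantf" → "vibra" → "bravi".
(Check on "dyyxqlbkkldxrv": → "dyyxqlbkkld" → "klddyyxqlbk" ✓)

bravi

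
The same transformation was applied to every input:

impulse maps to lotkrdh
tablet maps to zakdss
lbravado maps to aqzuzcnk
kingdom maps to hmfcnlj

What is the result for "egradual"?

Each output is the input with this applied: move the first character to the end, then shift every letter 1 place backward in the alphabet (wrapping around).
Applying both steps to "egradual": "graduale", then "fqzctzkd".

fqzctzkd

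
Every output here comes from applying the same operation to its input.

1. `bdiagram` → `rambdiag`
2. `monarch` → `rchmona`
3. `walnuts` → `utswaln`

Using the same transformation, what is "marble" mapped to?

Each output is the input with this applied: move the last 3 characters to the front (rotate right by 3).
Doing the same to "marble": "blemar".

blemar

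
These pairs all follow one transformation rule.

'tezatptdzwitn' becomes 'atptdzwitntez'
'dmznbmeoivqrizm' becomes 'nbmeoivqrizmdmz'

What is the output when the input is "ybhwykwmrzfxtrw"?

wykwmrzfxtrwybh

The rule is to move the first 3 characters to the end (rotate left by 3).
"ybhwykwmrzfxtrw" → "wykwmrzfxtrwybh".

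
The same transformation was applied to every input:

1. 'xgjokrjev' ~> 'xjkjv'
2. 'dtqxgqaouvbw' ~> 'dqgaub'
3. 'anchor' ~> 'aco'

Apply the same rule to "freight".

The pattern: keep every other character starting from the first (positions 1st, 3rd, 5th, ...).
So "freight" becomes "fegt".

fegt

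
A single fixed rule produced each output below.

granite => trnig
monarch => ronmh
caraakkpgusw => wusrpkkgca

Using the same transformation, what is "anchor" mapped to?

Rule — sort the characters into reverse alphabetical order, then delete the last 2 characters.
Doing the same to "anchor": "ronh".

ronh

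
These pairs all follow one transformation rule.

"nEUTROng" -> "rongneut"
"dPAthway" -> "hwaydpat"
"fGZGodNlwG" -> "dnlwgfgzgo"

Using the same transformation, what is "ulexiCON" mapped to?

In each case the input is transformed by: swap the front and back halves of the string, then convert every letter to lowercase.
Doing the same to "ulexiCON": "iconulex".

iconulex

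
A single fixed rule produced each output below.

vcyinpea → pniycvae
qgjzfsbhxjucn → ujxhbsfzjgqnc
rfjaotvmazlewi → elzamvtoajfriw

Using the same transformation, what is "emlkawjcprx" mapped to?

pcjwaklmexr

Looking at the pairs, the operation is to move the last 2 characters to the front (rotate right by 2), then reverse the string.
For "emlkawjcprx", step one produces "rxemlkawjcp"; step two turns that into "pcjwaklmexr".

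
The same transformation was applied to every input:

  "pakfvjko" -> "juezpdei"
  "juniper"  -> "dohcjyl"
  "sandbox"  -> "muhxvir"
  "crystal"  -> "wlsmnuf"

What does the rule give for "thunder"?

Each output is the input with this applied: shift every letter 6 places backward in the alphabet (wrapping around).
For "thunder" the result is "nbohxyl".

nbohxyl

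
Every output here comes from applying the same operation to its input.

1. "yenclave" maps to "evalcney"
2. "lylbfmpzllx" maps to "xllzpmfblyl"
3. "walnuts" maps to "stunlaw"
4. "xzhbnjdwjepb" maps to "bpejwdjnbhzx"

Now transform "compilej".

jelipmoc

The pattern: reverse the string.
Applying that to "compilej" gives "jelipmoc".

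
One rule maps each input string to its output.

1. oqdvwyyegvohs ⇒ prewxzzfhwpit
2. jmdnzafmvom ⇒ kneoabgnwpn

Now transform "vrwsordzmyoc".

The pattern: shift every letter 1 place forward in the alphabet (wrapping around).
Applying that to "vrwsordzmyoc" gives "wsxtpseanzpd".

wsxtpseanzpd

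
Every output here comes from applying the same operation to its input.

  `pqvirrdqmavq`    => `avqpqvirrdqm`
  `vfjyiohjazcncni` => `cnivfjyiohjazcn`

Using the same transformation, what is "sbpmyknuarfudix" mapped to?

dixsbpmyknuarfu

Each output is the input with this applied: move the last 3 characters to the front (rotate right by 3).
For "sbpmyknuarfudix" the result is "dixsbpmyknuarfu".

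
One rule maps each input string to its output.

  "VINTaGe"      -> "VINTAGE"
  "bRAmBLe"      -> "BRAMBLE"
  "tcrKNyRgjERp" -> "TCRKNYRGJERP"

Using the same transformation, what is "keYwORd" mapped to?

KEYWORD

The rule is to convert every letter to uppercase.
On "keYwORd" that produces "KEYWORD".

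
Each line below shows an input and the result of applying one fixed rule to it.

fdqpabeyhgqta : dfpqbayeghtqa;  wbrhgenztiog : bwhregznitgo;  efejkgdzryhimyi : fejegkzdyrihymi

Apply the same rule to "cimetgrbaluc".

icemgtbrlacu

What's happening: swap each adjacent pair of characters (1↔2, 3↔4, ...).
So "cimetgrbaluc" becomes "icemgtbrlacu".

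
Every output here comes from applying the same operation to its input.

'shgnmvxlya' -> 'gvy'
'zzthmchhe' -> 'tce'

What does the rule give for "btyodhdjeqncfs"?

Each output is the input with this applied: keep one character in every 3, starting at position 3 (positions 3rd, 6th, 9th, ...).
Doing the same to "btyodhdjeqncfs": "yhec".

yhec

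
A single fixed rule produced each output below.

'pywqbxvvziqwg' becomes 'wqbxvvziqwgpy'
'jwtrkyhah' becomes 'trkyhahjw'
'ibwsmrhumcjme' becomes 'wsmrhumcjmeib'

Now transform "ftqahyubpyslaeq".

What's happening: move the first 2 characters to the end (rotate left by 2).
So "ftqahyubpyslaeq" becomes "qahyubpyslaeqft".

qahyubpyslaeqft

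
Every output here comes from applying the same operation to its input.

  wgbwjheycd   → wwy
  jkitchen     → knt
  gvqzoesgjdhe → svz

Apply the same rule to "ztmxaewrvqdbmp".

wxz

Looking at the pairs, the operation is to sort the characters into alphabetical order, then keep only the last 3 characters.
Working it through for "ztmxaewrvqdbmp": intermediate "abdemmpqrtvwxz", final "wxz".
(Check on "gvqzoesgjdhe": → "deegghjoqsvz" → "svz" ✓)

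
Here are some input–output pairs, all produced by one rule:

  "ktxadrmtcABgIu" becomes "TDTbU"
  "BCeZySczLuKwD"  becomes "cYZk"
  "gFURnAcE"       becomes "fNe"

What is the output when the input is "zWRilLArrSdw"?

Each output is the input with this applied: flip the case of every letter, then keep one character in every 3, starting at position 2 (positions 2nd, 5th, 8th, ...).
Starting from "zWRilLArrSdw": after the first operation, "ZwrILlaRRsDW"; after the second, "wLRD".

wLRD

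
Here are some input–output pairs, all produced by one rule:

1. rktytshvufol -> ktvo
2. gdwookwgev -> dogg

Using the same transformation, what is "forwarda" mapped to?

Rule — move the first character to the end, then keep one character in every 3, starting at position 1 (positions 1st, 4th, 7th, ...).
For "forwarda", step one produces "orwardaf"; step two turns that into "oaa".
(Check on "gdwookwgev": → "dwookwgevg" → "dogg" ✓)

oaa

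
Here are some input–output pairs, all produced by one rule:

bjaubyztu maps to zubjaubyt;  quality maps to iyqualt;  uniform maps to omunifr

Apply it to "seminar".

Rule — move the last 2 characters to the front (rotate right by 2), then swap the first and last characters.
On "seminar": the first step gives "arsemin", and the second then gives "nrsemia".

nrsemia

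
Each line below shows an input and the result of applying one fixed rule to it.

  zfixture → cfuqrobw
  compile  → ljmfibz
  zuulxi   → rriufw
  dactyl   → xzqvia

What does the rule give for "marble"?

The rule is to move the first character to the end, then shift every letter 3 places backward in the alphabet (wrapping around).
On "marble": the first step gives "arblem", and the second then gives "xoyibj".

xoyibj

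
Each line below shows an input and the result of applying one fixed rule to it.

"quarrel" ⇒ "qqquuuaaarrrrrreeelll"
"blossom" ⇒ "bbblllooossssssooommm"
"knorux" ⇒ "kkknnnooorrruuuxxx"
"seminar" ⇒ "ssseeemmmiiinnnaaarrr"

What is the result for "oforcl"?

In each case the input is transformed by: repeat every character 3 times.
Applying that to "oforcl" gives "ooofffooorrrccclll".

ooofffooorrrccclll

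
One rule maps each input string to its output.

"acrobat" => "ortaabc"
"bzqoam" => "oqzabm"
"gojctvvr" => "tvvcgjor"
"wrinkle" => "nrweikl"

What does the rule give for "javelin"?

In each case the input is transformed by: sort the characters into alphabetical order, then move the last 3 characters to the front (rotate right by 3).
"javelin" → "aeijlnv" → "lnvaeij".

lnvaeij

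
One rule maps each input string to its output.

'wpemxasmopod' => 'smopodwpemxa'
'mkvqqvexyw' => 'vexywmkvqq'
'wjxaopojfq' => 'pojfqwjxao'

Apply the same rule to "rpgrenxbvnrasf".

bvnrasfrpgrenx

What's happening: swap the front and back halves of the string.
Applying that to "rpgrenxbvnrasf" gives "bvnrasfrpgrenx".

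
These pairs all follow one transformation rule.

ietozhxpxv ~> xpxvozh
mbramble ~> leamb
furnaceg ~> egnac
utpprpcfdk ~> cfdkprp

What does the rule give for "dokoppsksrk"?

sksrkopp

Rule — delete the first 3 characters, then move the first 3 characters to the end (rotate left by 3).
Applying both steps to "dokoppsksrk": "oppsksrk", then "sksrkopp".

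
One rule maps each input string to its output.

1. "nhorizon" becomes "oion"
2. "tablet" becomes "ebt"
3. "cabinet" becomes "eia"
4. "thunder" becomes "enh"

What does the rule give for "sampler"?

What's happening: reverse the string, then keep every other character starting from the second (positions 2nd, 4th, 6th, ...).
Applying both steps to "sampler": "relpmas", then "epa".

epa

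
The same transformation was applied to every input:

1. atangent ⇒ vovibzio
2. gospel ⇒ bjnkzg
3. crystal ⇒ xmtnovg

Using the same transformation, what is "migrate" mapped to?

Looking at the pairs, the operation is to shift every letter 5 places backward in the alphabet (wrapping around).
So "migrate" becomes "hdbmvoz".

hdbmvoz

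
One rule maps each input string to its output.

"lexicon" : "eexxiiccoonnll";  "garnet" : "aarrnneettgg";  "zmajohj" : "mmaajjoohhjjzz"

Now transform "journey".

oouurrnneeyyjj

In each case the input is transformed by: move the first character to the end, then double every character.
On "journey": the first step gives "ourneyj", and the second then gives "oouurrnneeyyjj".
(Check on "lexicon": → "exiconl" → "eexxiiccoonnll" ✓)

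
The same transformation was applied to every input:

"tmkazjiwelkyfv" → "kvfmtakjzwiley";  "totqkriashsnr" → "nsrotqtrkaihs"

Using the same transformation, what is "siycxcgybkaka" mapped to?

Looking at the pairs, the operation is to swap each adjacent pair of characters (1↔2, 3↔4, ...), then move the last 3 characters to the front (rotate right by 3).
Applying both steps to "siycxcgybkaka": "iscycxygkbkaa", then "kaaiscycxygkb".

kaaiscycxygkb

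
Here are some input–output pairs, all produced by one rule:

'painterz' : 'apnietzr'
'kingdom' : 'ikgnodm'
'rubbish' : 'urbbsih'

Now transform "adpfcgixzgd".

The transformation: swap each adjacent pair of characters (1↔2, 3↔4, ...).
Applying that to "adpfcgixzgd" gives "dafpgcxigzd".

dafpgcxigzd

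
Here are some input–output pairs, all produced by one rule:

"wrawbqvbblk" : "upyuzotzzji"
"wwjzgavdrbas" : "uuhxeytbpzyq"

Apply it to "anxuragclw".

The transformation: shift every letter 2 places backward in the alphabet (wrapping around).
On "anxuragclw" that produces "ylvspyeaju".

ylvspyeaju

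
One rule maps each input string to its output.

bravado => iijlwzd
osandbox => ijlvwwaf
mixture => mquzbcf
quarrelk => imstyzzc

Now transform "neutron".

mvvwzbc

Rule — sort the characters into alphabetical order, then shift every letter 8 places forward in the alphabet (wrapping around).
"neutron" → "mvvwzbc".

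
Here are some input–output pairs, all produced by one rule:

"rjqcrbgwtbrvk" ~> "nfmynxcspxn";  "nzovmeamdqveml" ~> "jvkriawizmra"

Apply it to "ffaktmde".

bbwgpi

In each case the input is transformed by: delete the last 2 characters, then shift every letter 4 places backward in the alphabet (wrapping around).
Applying that to "ffaktmde" gives "bbwgpi".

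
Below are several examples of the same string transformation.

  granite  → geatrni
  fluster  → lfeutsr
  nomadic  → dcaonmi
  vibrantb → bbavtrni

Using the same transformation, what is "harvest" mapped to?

heavtsr

What's happening: sort the characters into reverse alphabetical order, then move the last 3 characters to the front (rotate right by 3).
Applying that to "harvest" gives "heavtsr".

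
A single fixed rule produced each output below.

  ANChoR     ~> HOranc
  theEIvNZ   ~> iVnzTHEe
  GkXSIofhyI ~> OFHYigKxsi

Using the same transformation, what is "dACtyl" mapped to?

TYLDac

Each output is the input with this applied: swap the front and back halves of the string, then flip the case of every letter.
Starting from "dACtyl": after the first operation, "tyldAC"; after the second, "TYLDac".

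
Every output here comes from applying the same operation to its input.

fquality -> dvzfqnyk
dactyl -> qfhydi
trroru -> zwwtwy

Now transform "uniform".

Looking at the pairs, the operation is to shift every letter 5 places forward in the alphabet (wrapping around), then swap the first and last characters.
Applying both steps to "uniform": "zsnktwr", then "rsnktwz".

rsnktwz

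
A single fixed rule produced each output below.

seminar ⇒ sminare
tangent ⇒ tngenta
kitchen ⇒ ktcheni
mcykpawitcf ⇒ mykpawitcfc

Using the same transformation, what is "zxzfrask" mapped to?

zzfraskx

The transformation: move the first character to the end, then swap the first and last characters.
Applying both steps to "zxzfrask": "xzfraskz", then "zzfraskx".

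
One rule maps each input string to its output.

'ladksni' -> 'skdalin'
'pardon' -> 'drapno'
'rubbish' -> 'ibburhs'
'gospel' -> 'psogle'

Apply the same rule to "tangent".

egnattn

In each case the input is transformed by: reverse the string, then move the first 2 characters to the end (rotate left by 2).
"tangent" → "tnegnat" → "egnattn".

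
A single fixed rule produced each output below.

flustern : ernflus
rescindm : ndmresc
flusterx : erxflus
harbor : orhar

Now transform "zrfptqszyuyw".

Rule — swap the front and back halves of the string, then delete the first character.
On "zrfptqszyuyw" that produces "zyuywzrfptq".

zyuywzrfptq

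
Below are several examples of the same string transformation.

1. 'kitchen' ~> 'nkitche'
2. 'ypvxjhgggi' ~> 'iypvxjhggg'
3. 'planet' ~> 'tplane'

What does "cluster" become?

rcluste

The rule is to move the last character to the front.
Doing the same to "cluster": "rcluste".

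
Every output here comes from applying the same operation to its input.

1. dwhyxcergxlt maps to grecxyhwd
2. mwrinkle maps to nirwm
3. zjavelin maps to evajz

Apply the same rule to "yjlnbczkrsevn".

srkzcbnljy

The rule is to reverse the string, then delete the first 3 characters.
Working it through for "yjlnbczkrsevn": intermediate "nvesrkzcbnljy", final "srkzcbnljy".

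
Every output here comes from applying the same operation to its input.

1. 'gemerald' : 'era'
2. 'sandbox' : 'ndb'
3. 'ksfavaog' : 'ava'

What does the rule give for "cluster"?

ust

Looking at the pairs, the operation is to delete the last 2 characters, then keep only the last 3 characters.
Starting from "cluster": after the first operation, "clust"; after the second, "ust".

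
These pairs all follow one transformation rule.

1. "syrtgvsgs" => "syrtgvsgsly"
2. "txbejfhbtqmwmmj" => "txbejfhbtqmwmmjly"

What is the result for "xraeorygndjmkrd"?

What's happening: append "ly".
Applying that to "xraeorygndjmkrd" gives "xraeorygndjmkrdly".

xraeorygndjmkrdly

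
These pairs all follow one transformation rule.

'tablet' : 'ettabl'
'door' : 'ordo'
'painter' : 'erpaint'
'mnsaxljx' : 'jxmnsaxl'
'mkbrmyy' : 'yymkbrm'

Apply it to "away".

The rule is to move the last 2 characters to the front (rotate right by 2).
Doing the same to "away": "ayaw".

ayaw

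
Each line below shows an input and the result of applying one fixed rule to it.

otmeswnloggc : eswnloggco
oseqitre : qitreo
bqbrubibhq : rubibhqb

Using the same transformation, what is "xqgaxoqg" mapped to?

axoqgx

What's happening: move the first 3 characters to the end (rotate left by 3), then delete the last 2 characters.
For "xqgaxoqg", step one produces "axoqgxqg"; step two turns that into "axoqgx".
(Check on "oseqitre": → "qitreose" → "qitreo" ✓)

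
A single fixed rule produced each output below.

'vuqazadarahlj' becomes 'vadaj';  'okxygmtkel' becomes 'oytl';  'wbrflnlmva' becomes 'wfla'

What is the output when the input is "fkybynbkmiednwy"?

fbbin

Each output is the input with this applied: keep one character in every 3, starting at position 1 (positions 1st, 4th, 7th, ...).
Doing the same to "fkybynbkmiednwy": "fbbin".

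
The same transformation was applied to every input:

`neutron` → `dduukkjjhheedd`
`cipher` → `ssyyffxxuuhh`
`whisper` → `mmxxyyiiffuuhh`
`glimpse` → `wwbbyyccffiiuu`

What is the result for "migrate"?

Looking at the pairs, the operation is to double every character, then shift every letter 10 places backward in the alphabet (wrapping around).
For "migrate" the result is "ccyywwhhqqjjuu".

ccyywwhhqqjjuu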